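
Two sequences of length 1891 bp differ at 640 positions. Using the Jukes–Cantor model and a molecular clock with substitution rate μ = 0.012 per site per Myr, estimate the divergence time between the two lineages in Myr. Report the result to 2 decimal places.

18.75

p = 640/1891 ≈ 0.338445.
d = −(3/4) ln(1 − 4p/3) = −0.75 ln(1 − 0.45126) = −0.75 ln(0.54874)
  = −0.75 × (-0.600131) = 0.450098 substitutions/site.
Under a molecular clock d = 2μt, so t = d/(2μ) = 0.450098 / (2 × 0.012) = 18.75 Myr.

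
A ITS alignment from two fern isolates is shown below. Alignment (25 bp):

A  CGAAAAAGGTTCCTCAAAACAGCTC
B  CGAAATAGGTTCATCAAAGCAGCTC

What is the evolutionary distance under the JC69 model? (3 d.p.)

0.131

The sequences differ at 3 of 25 sites (6, 13, 19), so p = 3/25 = 0.12.
d = −(3/4) ln(1 − 4p/3) = −0.75 ln(1 − 0.16) = −0.75 ln(0.84)
  = −0.75 × (-0.174353) = 0.130765 substitutions/site.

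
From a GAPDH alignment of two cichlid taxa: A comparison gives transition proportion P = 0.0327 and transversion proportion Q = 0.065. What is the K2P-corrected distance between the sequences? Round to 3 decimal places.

Under the Kimura two-parameter model, d = −½ ln(1 − 2P − Q) − ¼ ln(1 − 2Q).
1 − 2P − Q = 0.8696, giving −½ ln(0.8696) = 0.069861.
1 − 2Q = 0.87, giving −¼ ln(0.87) = 0.034816.
d = 0.069861 + 0.034816 = 0.104677.

0.105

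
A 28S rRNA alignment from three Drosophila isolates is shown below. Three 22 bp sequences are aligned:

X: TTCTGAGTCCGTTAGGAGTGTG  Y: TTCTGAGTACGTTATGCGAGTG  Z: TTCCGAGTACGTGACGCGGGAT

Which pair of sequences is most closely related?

X and Y

X–Y: 4/22 differ, p = 0.182, d = 0.208.
X–Z: 8/22 differ, p = 0.364, d = 0.497.
Y–Z: 6/22 differ, p = 0.273, d = 0.339.
The smallest distance is between X and Y.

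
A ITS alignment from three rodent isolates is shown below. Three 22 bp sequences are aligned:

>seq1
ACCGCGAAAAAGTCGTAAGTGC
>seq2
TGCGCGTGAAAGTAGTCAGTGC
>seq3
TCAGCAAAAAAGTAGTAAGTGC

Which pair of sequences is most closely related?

seq1 and seq3

seq1–seq2: 6/22 differ, p = 0.273, d = 0.339.
seq1–seq3: 4/22 differ, p = 0.182, d = 0.208.
seq2–seq3: 6/22 differ, p = 0.273, d = 0.339.
The smallest distance is between seq1 and seq3.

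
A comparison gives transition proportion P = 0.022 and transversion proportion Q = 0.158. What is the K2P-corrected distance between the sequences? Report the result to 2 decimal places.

Under the Kimura two-parameter model, d = −½ ln(1 − 2P − Q) − ¼ ln(1 − 2Q).
1 − 2P − Q = 0.798, giving −½ ln(0.798) = 0.112823.
1 − 2Q = 0.684, giving −¼ ln(0.684) = 0.094949.
d = 0.112823 + 0.094949 = 0.207772.

0.21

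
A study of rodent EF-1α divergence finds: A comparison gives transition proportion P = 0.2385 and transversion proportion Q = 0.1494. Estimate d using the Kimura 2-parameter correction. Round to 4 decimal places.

Under the Kimura two-parameter model, d = −½ ln(1 − 2P − Q) − ¼ ln(1 − 2Q).
1 − 2P − Q = 0.3736, giving −½ ln(0.3736) = 0.492285.
1 − 2Q = 0.7012, giving −¼ ln(0.7012) = 0.088741.
d = 0.492285 + 0.088741 = 0.581026.

0.5810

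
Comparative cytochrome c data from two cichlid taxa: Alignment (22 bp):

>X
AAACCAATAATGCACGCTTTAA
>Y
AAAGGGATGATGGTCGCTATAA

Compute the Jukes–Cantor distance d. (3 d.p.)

The sequences differ at 7 of 22 sites (4, 5, 6, 9, 13, 14, 19), so p = 7/22 ≈ 0.318182.
d = −(3/4) ln(1 − 4p/3) = −0.75 ln(1 − 0.424243) = −0.75 ln(0.575757)
  = −0.75 × (-0.552070) = 0.414053 substitutions/site.

0.414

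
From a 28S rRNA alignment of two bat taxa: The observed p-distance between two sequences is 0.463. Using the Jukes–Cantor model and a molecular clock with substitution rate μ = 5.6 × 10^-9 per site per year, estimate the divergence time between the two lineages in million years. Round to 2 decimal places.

d = −(3/4) ln(1 − 4p/3) = −0.75 ln(1 − 0.617333) = −0.75 ln(0.382667)
  = −0.75 × (-0.960590) = 0.720443 substitutions/site.
Under a molecular clock d = 2μt, so t = d/(2μ) = 0.720443 / (2 × 5.6 × 10^-9) = 64.33 million years.

64.33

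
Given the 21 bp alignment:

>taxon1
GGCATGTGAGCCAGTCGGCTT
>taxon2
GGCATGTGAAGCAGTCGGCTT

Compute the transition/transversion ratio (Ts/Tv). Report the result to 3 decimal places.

1.000

Transitions are A↔G and C↔T; transversions are all other mismatches.
Transitions: 1. Transversions: 1.
R = 1/1 = 1.000.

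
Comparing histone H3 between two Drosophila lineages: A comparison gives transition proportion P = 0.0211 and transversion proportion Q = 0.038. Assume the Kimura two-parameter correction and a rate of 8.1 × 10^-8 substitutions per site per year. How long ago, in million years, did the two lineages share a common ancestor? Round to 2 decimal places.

0.38

Under the Kimura two-parameter model, d = −½ ln(1 − 2P − Q) − ¼ ln(1 − 2Q).
1 − 2P − Q = 0.9198, giving −½ ln(0.9198) = 0.041800.
1 − 2Q = 0.924, giving −¼ ln(0.924) = 0.019761.
d = 0.041800 + 0.019761 = 0.061561.
Under a molecular clock d = 2μt, so t = d/(2μ) = 0.061561 / (2 × 8.1 × 10^-8) = 0.38 million years.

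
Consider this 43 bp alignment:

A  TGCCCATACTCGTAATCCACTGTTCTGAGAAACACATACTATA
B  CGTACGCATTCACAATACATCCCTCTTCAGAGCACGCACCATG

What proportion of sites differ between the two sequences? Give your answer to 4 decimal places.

0.5116

The sequences differ at 22 of 43 positions.
p = 22/43 = 0.511627… ≈ 0.5116 (to 4 d.p.).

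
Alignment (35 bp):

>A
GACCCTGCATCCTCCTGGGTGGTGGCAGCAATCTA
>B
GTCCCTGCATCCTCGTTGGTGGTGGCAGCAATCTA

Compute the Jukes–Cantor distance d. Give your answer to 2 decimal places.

0.09

The sequences differ at 3 of 35 sites (2, 15, 17), so p = 3/35 ≈ 0.085714.
d = −(3/4) ln(1 − 4p/3) = −0.75 ln(1 − 0.114285) = −0.75 ln(0.885715)
  = −0.75 × (-0.121360) = 0.091020 substitutions/site.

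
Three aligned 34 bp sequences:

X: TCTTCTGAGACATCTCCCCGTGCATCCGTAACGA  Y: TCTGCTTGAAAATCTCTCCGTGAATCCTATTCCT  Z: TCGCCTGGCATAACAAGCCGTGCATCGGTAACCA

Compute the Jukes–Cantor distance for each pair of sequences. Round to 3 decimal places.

X–Y: 13/34 sites differ → p ≈ 0.382353, d = −0.75 ln(1 − 0.509804) = 0.534712 ≈ 0.535.
X–Z: 11/34 sites differ → p ≈ 0.323529, d = −0.75 ln(1 − 0.431372) = 0.423397 ≈ 0.423.
Y–Z: 16/34 sites differ → p ≈ 0.470588, d = −0.75 ln(1 − 0.627451) = 0.740540 ≈ 0.741.

d(X,Y) = 0.535, d(X,Z) = 0.423, d(Y,Z) = 0.741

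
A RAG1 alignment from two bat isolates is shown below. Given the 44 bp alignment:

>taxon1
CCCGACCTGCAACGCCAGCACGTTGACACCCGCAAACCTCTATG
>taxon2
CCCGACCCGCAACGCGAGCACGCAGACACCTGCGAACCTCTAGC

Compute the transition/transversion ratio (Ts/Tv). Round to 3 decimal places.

1.000

Transitions are A↔G and C↔T; transversions are all other mismatches.
Transitions: 4. Transversions: 4.
R = 4/4 = 1.000.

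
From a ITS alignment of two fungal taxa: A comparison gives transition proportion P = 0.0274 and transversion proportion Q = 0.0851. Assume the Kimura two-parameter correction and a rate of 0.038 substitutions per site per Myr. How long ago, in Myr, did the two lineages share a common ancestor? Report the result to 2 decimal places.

Under the Kimura two-parameter model, d = −½ ln(1 − 2P − Q) − ¼ ln(1 − 2Q).
1 − 2P − Q = 0.8601, giving −½ ln(0.8601) = 0.075353.
1 − 2Q = 0.8298, giving −¼ ln(0.8298) = 0.046643.
d = 0.075353 + 0.046643 = 0.121996.
Under a molecular clock d = 2μt, so t = d/(2μ) = 0.121996 / (2 × 0.038) = 1.61 Myr.

1.61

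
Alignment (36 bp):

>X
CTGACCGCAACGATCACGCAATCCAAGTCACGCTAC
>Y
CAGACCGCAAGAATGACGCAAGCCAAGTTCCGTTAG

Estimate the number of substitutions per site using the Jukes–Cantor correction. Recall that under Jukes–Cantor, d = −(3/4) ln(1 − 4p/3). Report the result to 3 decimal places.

The sequences differ at 9 of 36 sites (2, 11, 12, 15, 22, 29, 30, 33, 36), so p = 9/36 = 0.25.
d = −(3/4) ln(1 − 4p/3) = −0.75 ln(1 − 0.333333) = −0.75 ln(0.666667)
  = −0.75 × (-0.405465) = 0.304099 substitutions/site.

0.304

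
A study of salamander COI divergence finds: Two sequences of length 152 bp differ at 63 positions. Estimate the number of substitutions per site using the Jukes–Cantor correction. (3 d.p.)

0.603

p = 63/152 ≈ 0.414474.
d = −(3/4) ln(1 − 4p/3) = −0.75 ln(1 − 0.552632) = −0.75 ln(0.447368)
  = −0.75 × (-0.804374) = 0.603281 substitutions/site.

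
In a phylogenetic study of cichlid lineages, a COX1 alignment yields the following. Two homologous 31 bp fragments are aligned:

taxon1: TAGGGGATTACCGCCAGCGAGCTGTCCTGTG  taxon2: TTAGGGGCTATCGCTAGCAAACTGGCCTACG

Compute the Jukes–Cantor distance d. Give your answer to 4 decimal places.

0.4806

The sequences differ at 11 of 31 sites, so p = 11/31 ≈ 0.354839.
d = −(3/4) ln(1 − 4p/3) = −0.75 ln(1 − 0.473119) = −0.75 ln(0.526881)
  = −0.75 × (-0.640781) = 0.480586 substitutions/site.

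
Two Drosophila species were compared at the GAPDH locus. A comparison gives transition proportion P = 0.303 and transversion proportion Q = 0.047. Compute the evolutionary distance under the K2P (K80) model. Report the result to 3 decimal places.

Under the Kimura two-parameter model, d = −½ ln(1 − 2P − Q) − ¼ ln(1 − 2Q).
1 − 2P − Q = 0.347, giving −½ ln(0.347) = 0.529215.
1 − 2Q = 0.906, giving −¼ ln(0.906) = 0.024679.
d = 0.529215 + 0.024679 = 0.553894.

0.554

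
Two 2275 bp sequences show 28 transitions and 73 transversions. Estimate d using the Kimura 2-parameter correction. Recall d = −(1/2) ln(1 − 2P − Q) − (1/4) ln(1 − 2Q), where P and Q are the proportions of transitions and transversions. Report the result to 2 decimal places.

0.05

P = 28/2275 ≈ 0.012308 and Q = 73/2275 ≈ 0.032088.
Under the Kimura two-parameter model, d = −½ ln(1 − 2P − Q) − ¼ ln(1 − 2Q).
1 − 2P − Q = 0.943296, giving −½ ln(0.943296) = 0.029188.
1 − 2Q = 0.935824, giving −¼ ln(0.935824) = 0.016582.
d = 0.029188 + 0.016582 = 0.045770.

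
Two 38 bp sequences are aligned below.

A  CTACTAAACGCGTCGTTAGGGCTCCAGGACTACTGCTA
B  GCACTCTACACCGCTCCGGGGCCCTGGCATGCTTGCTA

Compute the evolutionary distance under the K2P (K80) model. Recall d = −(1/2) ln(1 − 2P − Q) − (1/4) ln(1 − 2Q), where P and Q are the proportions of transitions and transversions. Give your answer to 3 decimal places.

Of 38 sites, 10 differences are transitions and 9 are transversions, so P = 10/38 ≈ 0.263158 and Q = 9/38 ≈ 0.236842.
Under the Kimura two-parameter model, d = −½ ln(1 − 2P − Q) − ¼ ln(1 − 2Q).
1 − 2P − Q = 0.236842, giving −½ ln(0.236842) = 0.720181.
1 − 2Q = 0.526316, giving −¼ ln(0.526316) = 0.160463.
d = 0.720181 + 0.160463 = 0.880644.

0.881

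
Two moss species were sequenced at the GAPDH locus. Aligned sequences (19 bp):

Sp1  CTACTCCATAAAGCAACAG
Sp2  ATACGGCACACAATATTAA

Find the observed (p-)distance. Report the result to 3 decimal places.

The sequences differ at 10 of 19 positions (sites 1, 5, 6, 9, 11, 13, 14, 16, 17, 19).
p = 10/19 = 0.526315… ≈ 0.526 (to 3 d.p.).

0.526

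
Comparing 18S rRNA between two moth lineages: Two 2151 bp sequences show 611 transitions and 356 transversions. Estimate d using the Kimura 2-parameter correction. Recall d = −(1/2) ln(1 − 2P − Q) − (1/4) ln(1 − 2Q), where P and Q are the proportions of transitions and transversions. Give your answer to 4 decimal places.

P = 611/2151 ≈ 0.284054 and Q = 356/2151 ≈ 0.165504.
Under the Kimura two-parameter model, d = −½ ln(1 − 2P − Q) − ¼ ln(1 − 2Q).
1 − 2P − Q = 0.266388, giving −½ ln(0.266388) = 0.661401.
1 − 2Q = 0.668992, giving −¼ ln(0.668992) = 0.100496.
d = 0.661401 + 0.100496 = 0.761897.

0.7619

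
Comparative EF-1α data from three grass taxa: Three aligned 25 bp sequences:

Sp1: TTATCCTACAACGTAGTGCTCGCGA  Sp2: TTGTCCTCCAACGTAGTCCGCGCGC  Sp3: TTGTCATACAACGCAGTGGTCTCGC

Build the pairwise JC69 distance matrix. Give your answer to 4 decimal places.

d(Sp1,Sp2) = 0.2326, d(Sp1,Sp3) = 0.2892, d(Sp2,Sp3) = 0.3505

Sp1–Sp2: 5/25 sites differ → p = 0.2, d = −0.75 ln(1 − 0.266667) = 0.232617 ≈ 0.2326.
Sp1–Sp3: 6/25 sites differ → p = 0.24, d = −0.75 ln(1 − 0.32) = 0.289247 ≈ 0.2892.
Sp2–Sp3: 7/25 sites differ → p = 0.28, d = −0.75 ln(1 − 0.373333) = 0.350505 ≈ 0.3505.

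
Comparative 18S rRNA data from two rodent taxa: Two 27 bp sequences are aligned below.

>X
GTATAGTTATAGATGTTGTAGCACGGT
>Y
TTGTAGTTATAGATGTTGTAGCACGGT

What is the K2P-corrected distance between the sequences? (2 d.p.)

0.08

Of 27 sites, 1 differences are transitions and 1 are transversions, so P = 1/27 ≈ 0.037037 and Q = 1/27 ≈ 0.037037.
Under the Kimura two-parameter model, d = −½ ln(1 − 2P − Q) − ¼ ln(1 − 2Q).
1 − 2P − Q = 0.888889, giving −½ ln(0.888889) = 0.058891.
1 − 2Q = 0.925926, giving −¼ ln(0.925926) = 0.019240.
d = 0.058891 + 0.019240 = 0.078131.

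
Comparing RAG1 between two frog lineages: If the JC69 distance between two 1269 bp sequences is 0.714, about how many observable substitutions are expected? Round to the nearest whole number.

Invert JC69: p = (3/4)(1 − e^(−4d/3)) = 0.75 × (1 − e^(-0.952)) = 0.75 × (1 − 0.385968) = 0.460524.
Expected differing sites = pL ≈ 0.460524 × 1269 = 584.404956 ≈ 584.

584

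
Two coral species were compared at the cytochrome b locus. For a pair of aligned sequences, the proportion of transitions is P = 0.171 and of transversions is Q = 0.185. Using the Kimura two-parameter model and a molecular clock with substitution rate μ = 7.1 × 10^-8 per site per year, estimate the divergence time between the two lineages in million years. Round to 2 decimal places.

Under the Kimura two-parameter model, d = −½ ln(1 − 2P − Q) − ¼ ln(1 − 2Q).
1 − 2P − Q = 0.473, giving −½ ln(0.473) = 0.374330.
1 − 2Q = 0.63, giving −¼ ln(0.63) = 0.115509.
d = 0.374330 + 0.115509 = 0.489839.
Under a molecular clock d = 2μt, so t = d/(2μ) = 0.489839 / (2 × 7.1 × 10^-8) = 3.45 million years.

3.45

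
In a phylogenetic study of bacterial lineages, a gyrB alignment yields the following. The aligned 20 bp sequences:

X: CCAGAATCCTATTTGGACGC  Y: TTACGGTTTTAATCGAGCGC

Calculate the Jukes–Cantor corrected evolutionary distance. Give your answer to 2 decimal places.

0.99

The sequences differ at 11 of 20 sites, so p = 11/20 = 0.55.
d = −(3/4) ln(1 − 4p/3) = −0.75 ln(1 − 0.733333) = −0.75 ln(0.266667)
  = −0.75 × (-1.321755) = 0.991316 substitutions/site.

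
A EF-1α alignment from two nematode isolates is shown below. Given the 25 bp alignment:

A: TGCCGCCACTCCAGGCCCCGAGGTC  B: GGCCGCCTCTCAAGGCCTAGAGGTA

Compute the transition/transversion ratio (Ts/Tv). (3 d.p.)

Transitions are A↔G and C↔T; transversions are all other mismatches.
Transitions: 1. Transversions: 5.
R = 1/5 = 0.200.

0.200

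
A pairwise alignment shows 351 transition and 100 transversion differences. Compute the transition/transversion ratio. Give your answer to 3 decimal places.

R = 351/100 = 3.510.

3.510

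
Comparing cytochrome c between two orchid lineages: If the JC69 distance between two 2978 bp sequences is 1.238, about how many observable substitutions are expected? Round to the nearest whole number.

Invert JC69: p = (3/4)(1 − e^(−4d/3)) = 0.75 × (1 − e^(-1.650667)) = 0.75 × (1 − 0.191922) = 0.606059.
Expected differing sites = pL ≈ 0.606059 × 2978 = 1804.843702 ≈ 1805.

1805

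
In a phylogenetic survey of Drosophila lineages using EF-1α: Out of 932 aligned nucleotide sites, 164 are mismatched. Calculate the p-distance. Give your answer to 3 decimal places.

0.176

p = 164/932 = 0.175965… ≈ 0.176 (to 3 d.p.).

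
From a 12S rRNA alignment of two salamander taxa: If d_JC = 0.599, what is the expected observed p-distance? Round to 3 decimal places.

0.413

p = (3/4)(1 − e^(−4d/3)) = 0.75 × (1 − e^(-0.798667)) = 0.75 × (1 − 0.449928) = 0.412554.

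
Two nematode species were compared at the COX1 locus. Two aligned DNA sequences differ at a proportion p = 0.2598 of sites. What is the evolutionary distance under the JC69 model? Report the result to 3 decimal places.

d = −(3/4) ln(1 − 4p/3) = −0.75 ln(1 − 0.3464) = −0.75 ln(0.6536)
  = −0.75 × (-0.425260) = 0.318945 substitutions/site.

0.319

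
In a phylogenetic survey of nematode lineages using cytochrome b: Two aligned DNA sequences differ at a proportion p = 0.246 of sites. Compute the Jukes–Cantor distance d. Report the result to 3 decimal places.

d = −(3/4) ln(1 − 4p/3) = −0.75 ln(1 − 0.328) = −0.75 ln(0.672)
  = −0.75 × (-0.397497) = 0.298123 substitutions/site.

0.298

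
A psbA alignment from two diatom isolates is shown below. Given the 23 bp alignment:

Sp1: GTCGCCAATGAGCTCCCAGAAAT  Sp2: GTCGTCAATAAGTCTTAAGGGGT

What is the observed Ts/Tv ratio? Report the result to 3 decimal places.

Transitions are A↔G and C↔T; transversions are all other mismatches.
Transitions: 9. Transversions: 1.
R = 9/1 = 9.000.

9.000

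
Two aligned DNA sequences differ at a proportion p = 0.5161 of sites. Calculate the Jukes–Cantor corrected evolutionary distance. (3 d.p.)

0.874

d = −(3/4) ln(1 − 4p/3) = −0.75 ln(1 − 0.688133) = −0.75 ln(0.311867)
  = −0.75 × (-1.165178) = 0.873884 substitutions/site.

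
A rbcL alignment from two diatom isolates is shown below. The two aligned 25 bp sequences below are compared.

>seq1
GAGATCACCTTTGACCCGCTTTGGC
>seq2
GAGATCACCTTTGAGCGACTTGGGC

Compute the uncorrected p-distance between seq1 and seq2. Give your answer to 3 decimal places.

0.160

The sequences differ at 4 of 25 positions (sites 15, 17, 18, 22).
p = 4/25 = 0.160.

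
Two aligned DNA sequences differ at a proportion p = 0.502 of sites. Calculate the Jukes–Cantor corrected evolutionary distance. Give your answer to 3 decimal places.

d = −(3/4) ln(1 − 4p/3) = −0.75 ln(1 − 0.669333) = −0.75 ln(0.330667)
  = −0.75 × (-1.106643) = 0.829982 substitutions/site.

0.830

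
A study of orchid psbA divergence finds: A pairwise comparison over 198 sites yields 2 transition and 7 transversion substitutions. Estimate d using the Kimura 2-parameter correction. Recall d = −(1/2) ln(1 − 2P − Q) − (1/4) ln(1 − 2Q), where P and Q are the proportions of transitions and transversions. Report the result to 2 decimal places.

P = 2/198 ≈ 0.010101 and Q = 7/198 ≈ 0.035354.
Under the Kimura two-parameter model, d = −½ ln(1 − 2P − Q) − ¼ ln(1 − 2Q).
1 − 2P − Q = 0.944444, giving −½ ln(0.944444) = 0.028579.
1 − 2Q = 0.929292, giving −¼ ln(0.929292) = 0.018333.
d = 0.028579 + 0.018333 = 0.046912.

0.05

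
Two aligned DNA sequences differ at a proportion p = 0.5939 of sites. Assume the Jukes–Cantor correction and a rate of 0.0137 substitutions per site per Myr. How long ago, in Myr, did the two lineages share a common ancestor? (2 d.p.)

d = −(3/4) ln(1 − 4p/3) = −0.75 ln(1 − 0.791867) = −0.75 ln(0.208133)
  = −0.75 × (-1.569578) = 1.177184 substitutions/site.
Under a molecular clock d = 2μt, so t = d/(2μ) = 1.177184 / (2 × 0.0137) = 42.96 Myr.

42.96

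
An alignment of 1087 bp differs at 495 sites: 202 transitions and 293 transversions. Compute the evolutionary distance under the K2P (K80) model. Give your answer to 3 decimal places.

0.706

P = 202/1087 ≈ 0.185833 and Q = 293/1087 ≈ 0.269549.
Under the Kimura two-parameter model, d = −½ ln(1 − 2P − Q) − ¼ ln(1 − 2Q).
1 − 2P − Q = 0.358785, giving −½ ln(0.358785) = 0.512516.
1 − 2Q = 0.460902, giving −¼ ln(0.460902) = 0.193642.
d = 0.512516 + 0.193642 = 0.706158.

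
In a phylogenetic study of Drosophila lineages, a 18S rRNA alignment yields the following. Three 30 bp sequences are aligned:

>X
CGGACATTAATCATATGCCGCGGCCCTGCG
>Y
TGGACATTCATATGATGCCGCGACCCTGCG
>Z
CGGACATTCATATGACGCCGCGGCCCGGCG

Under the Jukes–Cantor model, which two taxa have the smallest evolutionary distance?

Y and Z

X–Y: 6/30 differ, p = 0.200, d = 0.233.
X–Z: 6/30 differ, p = 0.200, d = 0.233.
Y–Z: 4/30 differ, p = 0.133, d = 0.147.
The smallest distance is between Y and Z.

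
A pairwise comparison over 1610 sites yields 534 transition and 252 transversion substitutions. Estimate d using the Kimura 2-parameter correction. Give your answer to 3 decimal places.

0.951

P = 534/1610 ≈ 0.331677 and Q = 252/1610 ≈ 0.156522.
Under the Kimura two-parameter model, d = −½ ln(1 − 2P − Q) − ¼ ln(1 − 2Q).
1 − 2P − Q = 0.180124, giving −½ ln(0.180124) = 0.857055.
1 − 2Q = 0.686956, giving −¼ ln(0.686956) = 0.093871.
d = 0.857055 + 0.093871 = 0.950926.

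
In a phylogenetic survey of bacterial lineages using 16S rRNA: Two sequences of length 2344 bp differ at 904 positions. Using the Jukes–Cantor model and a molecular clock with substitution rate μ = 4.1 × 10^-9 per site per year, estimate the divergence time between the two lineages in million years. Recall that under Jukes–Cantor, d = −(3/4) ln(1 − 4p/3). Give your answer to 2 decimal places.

66.04

p = 904/2344 ≈ 0.385666.
d = −(3/4) ln(1 − 4p/3) = −0.75 ln(1 − 0.514221) = −0.75 ln(0.485779)
  = −0.75 × (-0.722001) = 0.541501 substitutions/site.
Under a molecular clock d = 2μt, so t = d/(2μ) = 0.541501 / (2 × 4.1 × 10^-9) = 66.04 million years.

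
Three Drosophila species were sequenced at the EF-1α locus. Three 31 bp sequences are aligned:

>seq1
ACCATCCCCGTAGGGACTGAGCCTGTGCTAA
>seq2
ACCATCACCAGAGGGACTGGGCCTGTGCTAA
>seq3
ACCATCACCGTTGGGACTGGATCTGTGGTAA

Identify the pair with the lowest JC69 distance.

seq1–seq2: 4/31 differ, p = 0.129, d = 0.142.
seq1–seq3: 6/31 differ, p = 0.194, d = 0.224.
seq2–seq3: 6/31 differ, p = 0.194, d = 0.224.
The smallest distance is between seq1 and seq2.

seq1 and seq2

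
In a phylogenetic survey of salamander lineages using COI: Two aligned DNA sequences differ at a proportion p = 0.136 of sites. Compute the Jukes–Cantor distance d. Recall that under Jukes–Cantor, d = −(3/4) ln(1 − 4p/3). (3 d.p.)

d = −(3/4) ln(1 − 4p/3) = −0.75 ln(1 − 0.181333) = −0.75 ln(0.818667)
  = −0.75 × (-0.200078) = 0.150059 substitutions/site.

0.150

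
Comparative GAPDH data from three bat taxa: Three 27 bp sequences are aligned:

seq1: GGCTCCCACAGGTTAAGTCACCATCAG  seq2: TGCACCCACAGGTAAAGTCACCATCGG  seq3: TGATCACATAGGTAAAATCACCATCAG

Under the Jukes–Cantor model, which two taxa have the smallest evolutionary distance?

seq1–seq2: 4/27 differ, p = 0.148, d = 0.165.
seq1–seq3: 6/27 differ, p = 0.222, d = 0.264.
seq2–seq3: 6/27 differ, p = 0.222, d = 0.264.
The smallest distance is between seq1 and seq2.

seq1 and seq2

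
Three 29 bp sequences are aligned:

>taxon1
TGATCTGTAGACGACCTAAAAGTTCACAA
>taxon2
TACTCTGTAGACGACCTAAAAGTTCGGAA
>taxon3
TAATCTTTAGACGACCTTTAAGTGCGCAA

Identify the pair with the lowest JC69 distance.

taxon1–taxon2: 4/29 differ, p = 0.138, d = 0.152.
taxon1–taxon3: 6/29 differ, p = 0.207, d = 0.242.
taxon2–taxon3: 6/29 differ, p = 0.207, d = 0.242.
The smallest distance is between taxon1 and taxon2.

taxon1 and taxon2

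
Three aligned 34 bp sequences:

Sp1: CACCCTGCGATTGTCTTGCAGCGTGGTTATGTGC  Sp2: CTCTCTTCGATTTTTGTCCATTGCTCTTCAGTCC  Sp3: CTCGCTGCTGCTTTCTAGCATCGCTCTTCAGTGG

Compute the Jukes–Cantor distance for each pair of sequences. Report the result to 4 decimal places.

d(Sp1,Sp2) = 0.6655, d(Sp1,Sp3) = 0.5972, d(Sp2,Sp3) = 0.4770

Sp1–Sp2: 15/34 sites differ → p ≈ 0.441176, d = −0.75 ln(1 − 0.588235) = 0.665477 ≈ 0.6655.
Sp1–Sp3: 14/34 sites differ → p ≈ 0.411765, d = −0.75 ln(1 − 0.54902) = 0.597249 ≈ 0.5972.
Sp2–Sp3: 12/34 sites differ → p ≈ 0.352941, d = −0.75 ln(1 − 0.470588) = 0.476991 ≈ 0.4770.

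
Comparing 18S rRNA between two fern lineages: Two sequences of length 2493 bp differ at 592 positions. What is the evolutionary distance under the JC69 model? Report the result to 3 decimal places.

0.286

p = 592/2493 ≈ 0.237465.
d = −(3/4) ln(1 − 4p/3) = −0.75 ln(1 − 0.31662) = −0.75 ln(0.68338)
  = −0.75 × (-0.380704) = 0.285528 substitutions/site.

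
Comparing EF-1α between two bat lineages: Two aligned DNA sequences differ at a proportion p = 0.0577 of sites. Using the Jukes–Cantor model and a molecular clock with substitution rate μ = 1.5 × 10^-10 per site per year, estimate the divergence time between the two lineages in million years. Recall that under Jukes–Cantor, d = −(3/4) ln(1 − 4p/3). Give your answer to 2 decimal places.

d = −(3/4) ln(1 − 4p/3) = −0.75 ln(1 − 0.076933) = −0.75 ln(0.923067)
  = −0.75 × (-0.080053) = 0.060040 substitutions/site.
Under a molecular clock d = 2μt, so t = d/(2μ) = 0.060040 / (2 × 1.5 × 10^-10) = 200.13 million years.

200.13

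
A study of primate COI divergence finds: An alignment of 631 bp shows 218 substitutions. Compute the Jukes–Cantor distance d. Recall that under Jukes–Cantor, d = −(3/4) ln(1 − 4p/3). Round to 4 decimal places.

0.4630

p = 218/631 ≈ 0.345483.
d = −(3/4) ln(1 − 4p/3) = −0.75 ln(1 − 0.460644) = −0.75 ln(0.539356)
  = −0.75 × (-0.617379) = 0.463034 substitutions/site.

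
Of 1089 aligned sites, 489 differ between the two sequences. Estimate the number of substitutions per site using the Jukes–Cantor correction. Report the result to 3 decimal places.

0.685

p = 489/1089 ≈ 0.449036.
d = −(3/4) ln(1 − 4p/3) = −0.75 ln(1 − 0.598715) = −0.75 ln(0.401285)
  = −0.75 × (-0.913083) = 0.684812 substitutions/site.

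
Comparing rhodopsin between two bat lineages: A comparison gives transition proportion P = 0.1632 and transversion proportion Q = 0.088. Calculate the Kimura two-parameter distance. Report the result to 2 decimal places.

Under the Kimura two-parameter model, d = −½ ln(1 − 2P − Q) − ¼ ln(1 − 2Q).
1 − 2P − Q = 0.5856, giving −½ ln(0.5856) = 0.267559.
1 − 2Q = 0.824, giving −¼ ln(0.824) = 0.048396.
d = 0.267559 + 0.048396 = 0.315955.

0.32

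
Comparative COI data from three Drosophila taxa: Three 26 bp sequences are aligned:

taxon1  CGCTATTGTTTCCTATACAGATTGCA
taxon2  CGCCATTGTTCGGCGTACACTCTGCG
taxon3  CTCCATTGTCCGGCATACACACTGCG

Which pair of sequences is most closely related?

taxon2 and taxon3

taxon1–taxon2: 10/26 differ, p = 0.385, d = 0.539.
taxon1–taxon3: 10/26 differ, p = 0.385, d = 0.539.
taxon2–taxon3: 4/26 differ, p = 0.154, d = 0.172.
The smallest distance is between taxon2 and taxon3.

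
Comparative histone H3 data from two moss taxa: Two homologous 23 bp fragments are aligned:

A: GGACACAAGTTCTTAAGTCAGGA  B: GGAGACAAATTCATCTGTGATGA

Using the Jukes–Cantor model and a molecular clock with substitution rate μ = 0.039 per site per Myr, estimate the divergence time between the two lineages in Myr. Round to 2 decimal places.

5.01

The sequences differ at 7 of 23 sites (4, 9, 13, 15, 16, 19, 21), so p = 7/23 ≈ 0.304348.
d = −(3/4) ln(1 − 4p/3) = −0.75 ln(1 − 0.405797) = −0.75 ln(0.594203)
  = −0.75 × (-0.520534) = 0.390401 substitutions/site.
Under a molecular clock d = 2μt, so t = d/(2μ) = 0.390401 / (2 × 0.039) = 5.01 Myr.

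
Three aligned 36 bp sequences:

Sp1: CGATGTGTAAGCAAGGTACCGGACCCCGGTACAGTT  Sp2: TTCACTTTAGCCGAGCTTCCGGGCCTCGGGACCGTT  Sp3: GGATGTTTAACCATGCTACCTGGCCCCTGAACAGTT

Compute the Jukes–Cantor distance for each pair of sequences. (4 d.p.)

Sp1–Sp2: 15/36 sites differ → p ≈ 0.416667, d = −0.75 ln(1 − 0.555556) = 0.608198 ≈ 0.6082.
Sp1–Sp3: 9/36 sites differ → p = 0.25, d = −0.75 ln(1 − 0.333333) = 0.304098 ≈ 0.3041.
Sp2–Sp3: 14/36 sites differ → p ≈ 0.388889, d = −0.75 ln(1 − 0.518519) = 0.548166 ≈ 0.5482.

d(Sp1,Sp2) = 0.6082, d(Sp1,Sp3) = 0.3041, d(Sp2,Sp3) = 0.5482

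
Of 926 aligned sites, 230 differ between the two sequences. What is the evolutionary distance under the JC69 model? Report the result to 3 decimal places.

0.302

p = 230/926 ≈ 0.24838.
d = −(3/4) ln(1 − 4p/3) = −0.75 ln(1 − 0.331173) = −0.75 ln(0.668827)
  = −0.75 × (-0.402230) = 0.301673 substitutions/site.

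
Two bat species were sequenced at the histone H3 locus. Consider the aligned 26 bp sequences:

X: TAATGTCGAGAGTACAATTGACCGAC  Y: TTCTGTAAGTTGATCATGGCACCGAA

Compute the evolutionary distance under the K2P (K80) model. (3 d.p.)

1.119

Of 26 sites, 2 differences are transitions and 12 are transversions, so P = 2/26 ≈ 0.076923 and Q = 12/26 ≈ 0.461538.
Under the Kimura two-parameter model, d = −½ ln(1 − 2P − Q) − ¼ ln(1 − 2Q).
1 − 2P − Q = 0.384616, giving −½ ln(0.384616) = 0.477755.
1 − 2Q = 0.076924, giving −¼ ln(0.076924) = 0.641234.
d = 0.477755 + 0.641234 = 1.118989.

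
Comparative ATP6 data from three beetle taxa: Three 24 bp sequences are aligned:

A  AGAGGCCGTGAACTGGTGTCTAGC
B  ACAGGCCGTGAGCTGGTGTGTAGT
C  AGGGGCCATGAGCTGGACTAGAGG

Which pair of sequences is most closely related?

A–B: 4/24 differ, p = 0.167, d = 0.188.
A–C: 8/24 differ, p = 0.333, d = 0.441.
B–C: 8/24 differ, p = 0.333, d = 0.441.
The smallest distance is between A and B.

A and B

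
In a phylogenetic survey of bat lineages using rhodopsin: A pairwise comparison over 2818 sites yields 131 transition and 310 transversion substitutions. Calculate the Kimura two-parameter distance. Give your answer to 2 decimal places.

P = 131/2818 ≈ 0.046487 and Q = 310/2818 ≈ 0.110007.
Under the Kimura two-parameter model, d = −½ ln(1 − 2P − Q) − ¼ ln(1 − 2Q).
1 − 2P − Q = 0.797019, giving −½ ln(0.797019) = 0.113438.
1 − 2Q = 0.779986, giving −¼ ln(0.779986) = 0.062120.
d = 0.113438 + 0.062120 = 0.175558.

0.18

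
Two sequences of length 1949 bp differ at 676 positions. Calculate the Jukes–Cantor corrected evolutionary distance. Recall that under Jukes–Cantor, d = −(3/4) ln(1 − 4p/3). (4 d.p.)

p = 676/1949 ≈ 0.346845.
d = −(3/4) ln(1 − 4p/3) = −0.75 ln(1 − 0.46246) = −0.75 ln(0.53754)
  = −0.75 × (-0.620752) = 0.465564 substitutions/site.

0.4656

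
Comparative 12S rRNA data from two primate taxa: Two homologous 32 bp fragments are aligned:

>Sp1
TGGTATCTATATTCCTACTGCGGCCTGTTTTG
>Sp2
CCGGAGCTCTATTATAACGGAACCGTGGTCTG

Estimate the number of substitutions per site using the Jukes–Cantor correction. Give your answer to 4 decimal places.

The sequences differ at 15 of 32 sites, so p = 15/32 = 0.46875.
d = −(3/4) ln(1 − 4p/3) = −0.75 ln(1 − 0.625) = −0.75 ln(0.375)
  = −0.75 × (-0.980829) = 0.735622 substitutions/site.

0.7356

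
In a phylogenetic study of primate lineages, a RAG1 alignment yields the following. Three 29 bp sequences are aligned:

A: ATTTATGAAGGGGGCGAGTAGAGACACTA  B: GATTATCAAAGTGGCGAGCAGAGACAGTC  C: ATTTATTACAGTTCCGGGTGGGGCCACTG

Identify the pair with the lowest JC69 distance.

A–B: 8/29 differ, p = 0.276, d = 0.344.
A–C: 11/29 differ, p = 0.379, d = 0.529.
B–C: 13/29 differ, p = 0.448, d = 0.683.
The smallest distance is between A and B.

A and B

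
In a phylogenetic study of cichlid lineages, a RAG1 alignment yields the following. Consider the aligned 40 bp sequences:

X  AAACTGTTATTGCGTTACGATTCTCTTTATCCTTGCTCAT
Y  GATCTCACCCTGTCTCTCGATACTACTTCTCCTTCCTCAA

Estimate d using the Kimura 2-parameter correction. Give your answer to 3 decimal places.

0.627

Of 40 sites, 6 differences are transitions and 11 are transversions, so P = 6/40 = 0.15 and Q = 11/40 = 0.275.
Under the Kimura two-parameter model, d = −½ ln(1 − 2P − Q) − ¼ ln(1 − 2Q).
1 − 2P − Q = 0.425, giving −½ ln(0.425) = 0.427833.
1 − 2Q = 0.45, giving −¼ ln(0.45) = 0.199627.
d = 0.427833 + 0.199627 = 0.627460.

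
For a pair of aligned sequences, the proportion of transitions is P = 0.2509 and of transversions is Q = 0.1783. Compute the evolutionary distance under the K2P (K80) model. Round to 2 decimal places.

Under the Kimura two-parameter model, d = −½ ln(1 − 2P − Q) − ¼ ln(1 − 2Q).
1 − 2P − Q = 0.3199, giving −½ ln(0.3199) = 0.569873.
1 − 2Q = 0.6434, giving −¼ ln(0.6434) = 0.110247.
d = 0.569873 + 0.110247 = 0.680120.

0.68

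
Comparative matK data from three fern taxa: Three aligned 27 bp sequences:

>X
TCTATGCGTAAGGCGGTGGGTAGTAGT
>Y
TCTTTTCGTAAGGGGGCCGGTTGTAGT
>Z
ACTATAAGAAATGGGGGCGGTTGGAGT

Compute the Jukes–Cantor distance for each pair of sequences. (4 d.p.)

X–Y: 6/27 sites differ → p ≈ 0.222222, d = −0.75 ln(1 − 0.296296) = 0.263548 ≈ 0.2635.
X–Z: 10/27 sites differ → p ≈ 0.37037, d = −0.75 ln(1 − 0.493827) = 0.510658 ≈ 0.5107.
Y–Z: 8/27 sites differ → p ≈ 0.296296, d = −0.75 ln(1 − 0.395061) = 0.376971 ≈ 0.3770.

d(X,Y) = 0.2635, d(X,Z) = 0.5107, d(Y,Z) = 0.3770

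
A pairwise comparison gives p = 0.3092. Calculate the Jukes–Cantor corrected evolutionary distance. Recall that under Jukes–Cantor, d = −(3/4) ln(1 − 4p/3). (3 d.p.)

d = −(3/4) ln(1 − 4p/3) = −0.75 ln(1 − 0.412267) = −0.75 ln(0.587733)
  = −0.75 × (-0.531483) = 0.398612 substitutions/site.

0.399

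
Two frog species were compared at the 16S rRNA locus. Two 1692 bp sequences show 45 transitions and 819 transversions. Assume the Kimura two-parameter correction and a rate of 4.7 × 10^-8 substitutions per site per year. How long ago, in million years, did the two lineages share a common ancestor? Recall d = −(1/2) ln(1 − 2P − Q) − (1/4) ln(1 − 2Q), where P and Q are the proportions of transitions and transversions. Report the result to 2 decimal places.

13.26

P = 45/1692 ≈ 0.026596 and Q = 819/1692 ≈ 0.484043.
Under the Kimura two-parameter model, d = −½ ln(1 − 2P − Q) − ¼ ln(1 − 2Q).
1 − 2P − Q = 0.462765, giving −½ ln(0.462765) = 0.385268.
1 − 2Q = 0.031914, giving −¼ ln(0.031914) = 0.861178.
d = 0.385268 + 0.861178 = 1.246446.
Under a molecular clock d = 2μt, so t = d/(2μ) = 1.246446 / (2 × 4.7 × 10^-8) = 13.26 million years.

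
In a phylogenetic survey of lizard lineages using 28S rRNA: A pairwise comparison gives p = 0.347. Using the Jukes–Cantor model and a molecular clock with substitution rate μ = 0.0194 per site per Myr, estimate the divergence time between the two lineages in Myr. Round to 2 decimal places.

12.01

d = −(3/4) ln(1 − 4p/3) = −0.75 ln(1 − 0.462667) = −0.75 ln(0.537333)
  = −0.75 × (-0.621137) = 0.465853 substitutions/site.
Under a molecular clock d = 2μt, so t = d/(2μ) = 0.465853 / (2 × 0.0194) = 12.01 Myr.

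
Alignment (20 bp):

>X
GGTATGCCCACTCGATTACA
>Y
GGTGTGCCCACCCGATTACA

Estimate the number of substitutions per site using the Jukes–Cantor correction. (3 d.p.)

The sequences differ at 2 of 20 sites (4, 12), so p = 2/20 = 0.1.
d = −(3/4) ln(1 − 4p/3) = −0.75 ln(1 − 0.133333) = −0.75 ln(0.866667)
  = −0.75 × (-0.143100) = 0.107325 substitutions/site.

0.107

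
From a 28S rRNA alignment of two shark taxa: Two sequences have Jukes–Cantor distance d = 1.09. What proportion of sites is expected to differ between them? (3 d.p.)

p = (3/4)(1 − e^(−4d/3)) = 0.75 × (1 − e^(-1.453333)) = 0.75 × (1 − 0.233790) = 0.574658.

0.575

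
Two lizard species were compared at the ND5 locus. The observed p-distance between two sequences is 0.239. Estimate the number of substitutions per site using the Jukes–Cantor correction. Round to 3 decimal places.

d = −(3/4) ln(1 − 4p/3) = −0.75 ln(1 − 0.318667) = −0.75 ln(0.681333)
  = −0.75 × (-0.383704) = 0.287778 substitutions/site.

0.288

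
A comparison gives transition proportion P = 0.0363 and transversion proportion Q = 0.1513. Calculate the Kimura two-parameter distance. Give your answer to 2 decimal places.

Under the Kimura two-parameter model, d = −½ ln(1 − 2P − Q) − ¼ ln(1 − 2Q).
1 − 2P − Q = 0.7761, giving −½ ln(0.7761) = 0.126737.
1 − 2Q = 0.6974, giving −¼ ln(0.6974) = 0.090099.
d = 0.126737 + 0.090099 = 0.216836.

0.22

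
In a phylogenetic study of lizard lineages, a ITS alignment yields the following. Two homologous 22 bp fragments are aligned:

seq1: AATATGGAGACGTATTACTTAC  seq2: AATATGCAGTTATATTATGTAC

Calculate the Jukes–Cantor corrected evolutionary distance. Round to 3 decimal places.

0.339

The sequences differ at 6 of 22 sites (7, 10, 11, 12, 18, 19), so p = 6/22 ≈ 0.272727.
d = −(3/4) ln(1 − 4p/3) = −0.75 ln(1 − 0.363636) = −0.75 ln(0.636364)
  = −0.75 × (-0.451985) = 0.338989 substitutions/site.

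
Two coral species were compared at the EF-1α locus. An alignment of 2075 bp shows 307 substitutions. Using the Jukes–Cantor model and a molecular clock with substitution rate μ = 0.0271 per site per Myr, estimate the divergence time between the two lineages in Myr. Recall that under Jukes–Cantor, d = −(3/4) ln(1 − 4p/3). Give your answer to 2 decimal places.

3.04

p = 307/2075 ≈ 0.147952.
d = −(3/4) ln(1 − 4p/3) = −0.75 ln(1 − 0.197269) = −0.75 ln(0.802731)
  = −0.75 × (-0.219736) = 0.164802 substitutions/site.
Under a molecular clock d = 2μt, so t = d/(2μ) = 0.164802 / (2 × 0.0271) = 3.04 Myr.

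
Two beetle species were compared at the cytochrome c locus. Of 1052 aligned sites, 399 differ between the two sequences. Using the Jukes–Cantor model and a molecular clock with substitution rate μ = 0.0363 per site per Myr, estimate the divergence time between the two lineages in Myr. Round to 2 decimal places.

p = 399/1052 ≈ 0.379278.
d = −(3/4) ln(1 − 4p/3) = −0.75 ln(1 − 0.505704) = −0.75 ln(0.494296)
  = −0.75 × (-0.704621) = 0.528466 substitutions/site.
Under a molecular clock d = 2μt, so t = d/(2μ) = 0.528466 / (2 × 0.0363) = 7.28 Myr.

7.28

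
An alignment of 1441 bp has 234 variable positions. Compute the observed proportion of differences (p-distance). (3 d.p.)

p = 234/1441 = 0.162387… ≈ 0.162 (to 3 d.p.).

0.162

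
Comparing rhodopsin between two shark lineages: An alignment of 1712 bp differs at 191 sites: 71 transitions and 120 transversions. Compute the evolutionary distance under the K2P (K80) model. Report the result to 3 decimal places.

P = 71/1712 ≈ 0.041472 and Q = 120/1712 ≈ 0.070093.
Under the Kimura two-parameter model, d = −½ ln(1 − 2P − Q) − ¼ ln(1 − 2Q).
1 − 2P − Q = 0.846963, giving −½ ln(0.846963) = 0.083049.
1 − 2Q = 0.859814, giving −¼ ln(0.859814) = 0.037760.
d = 0.083049 + 0.037760 = 0.120809.

0.121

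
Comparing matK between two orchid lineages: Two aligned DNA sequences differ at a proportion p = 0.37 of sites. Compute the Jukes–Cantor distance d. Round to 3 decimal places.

0.510

d = −(3/4) ln(1 − 4p/3) = −0.75 ln(1 − 0.493333) = −0.75 ln(0.506667)
  = −0.75 × (-0.679901) = 0.509926 substitutions/site.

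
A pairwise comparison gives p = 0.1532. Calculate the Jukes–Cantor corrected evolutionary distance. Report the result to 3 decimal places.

d = −(3/4) ln(1 − 4p/3) = −0.75 ln(1 − 0.204267) = −0.75 ln(0.795733)
  = −0.75 × (-0.228492) = 0.171369 substitutions/site.

0.171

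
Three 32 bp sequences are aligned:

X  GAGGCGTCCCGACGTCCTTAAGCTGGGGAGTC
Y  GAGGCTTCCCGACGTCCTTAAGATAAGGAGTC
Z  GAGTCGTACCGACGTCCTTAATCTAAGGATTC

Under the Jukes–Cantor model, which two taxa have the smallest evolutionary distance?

X–Y: 4/32 differ, p = 0.125, d = 0.137.
X–Z: 6/32 differ, p = 0.188, d = 0.216.
Y–Z: 6/32 differ, p = 0.188, d = 0.216.
The smallest distance is between X and Y.

X and Y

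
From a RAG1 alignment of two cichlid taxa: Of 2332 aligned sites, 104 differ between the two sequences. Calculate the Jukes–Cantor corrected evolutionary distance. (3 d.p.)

p = 104/2332 ≈ 0.044597.
d = −(3/4) ln(1 − 4p/3) = −0.75 ln(1 − 0.059463) = −0.75 ln(0.940537)
  = −0.75 × (-0.061304) = 0.045978 substitutions/site.

0.046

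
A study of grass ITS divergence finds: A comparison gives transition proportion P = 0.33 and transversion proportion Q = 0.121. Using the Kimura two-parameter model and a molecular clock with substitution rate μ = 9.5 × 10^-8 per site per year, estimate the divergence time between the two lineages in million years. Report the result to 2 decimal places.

Under the Kimura two-parameter model, d = −½ ln(1 − 2P − Q) − ¼ ln(1 − 2Q).
1 − 2P − Q = 0.219, giving −½ ln(0.219) = 0.759342.
1 − 2Q = 0.758, giving −¼ ln(0.758) = 0.069268.
d = 0.759342 + 0.069268 = 0.828610.
Under a molecular clock d = 2μt, so t = d/(2μ) = 0.828610 / (2 × 9.5 × 10^-8) = 4.36 million years.

4.36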